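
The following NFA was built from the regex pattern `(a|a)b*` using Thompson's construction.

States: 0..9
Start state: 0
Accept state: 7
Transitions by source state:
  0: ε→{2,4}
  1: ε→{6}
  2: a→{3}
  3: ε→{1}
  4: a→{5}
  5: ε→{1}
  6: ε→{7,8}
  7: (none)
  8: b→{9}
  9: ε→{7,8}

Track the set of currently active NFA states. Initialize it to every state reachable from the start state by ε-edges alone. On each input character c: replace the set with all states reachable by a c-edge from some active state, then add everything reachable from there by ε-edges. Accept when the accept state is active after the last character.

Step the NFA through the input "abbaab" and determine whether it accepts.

Answer: REJECT

Derivation:
S₀ = ε-closure({0}) = {0,2,4}
'a' @ 1: {1,3,5,6,7,8}  (accept∈set)
'b' @ 2: {7,8,9}  (accept∈set)
'b' @ 3: {7,8,9}  (accept∈set)
'a' @ 4: {}  — dead — no transitions
rest 'ab' ignored (set empty)
final: {}; accept 7 not in set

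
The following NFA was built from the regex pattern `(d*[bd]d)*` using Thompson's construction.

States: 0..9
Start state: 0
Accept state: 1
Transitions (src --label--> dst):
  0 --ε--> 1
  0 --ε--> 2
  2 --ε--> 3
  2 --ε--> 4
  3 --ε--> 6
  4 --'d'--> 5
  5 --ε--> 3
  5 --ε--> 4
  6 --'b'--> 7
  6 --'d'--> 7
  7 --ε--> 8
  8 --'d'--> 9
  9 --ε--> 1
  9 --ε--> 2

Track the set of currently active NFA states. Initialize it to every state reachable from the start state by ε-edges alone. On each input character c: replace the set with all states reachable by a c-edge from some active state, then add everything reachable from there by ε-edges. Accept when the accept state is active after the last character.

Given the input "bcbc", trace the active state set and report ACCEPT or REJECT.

Answer: REJECT

Derivation:
S₀ = ε-closure({0}) = {0,1,2,3,4,6}
'b' @ 1: {7,8}
'c' @ 2: {}  — no active states
rest 'bc' ignored (set empty)
final: {}; accept 1 not in set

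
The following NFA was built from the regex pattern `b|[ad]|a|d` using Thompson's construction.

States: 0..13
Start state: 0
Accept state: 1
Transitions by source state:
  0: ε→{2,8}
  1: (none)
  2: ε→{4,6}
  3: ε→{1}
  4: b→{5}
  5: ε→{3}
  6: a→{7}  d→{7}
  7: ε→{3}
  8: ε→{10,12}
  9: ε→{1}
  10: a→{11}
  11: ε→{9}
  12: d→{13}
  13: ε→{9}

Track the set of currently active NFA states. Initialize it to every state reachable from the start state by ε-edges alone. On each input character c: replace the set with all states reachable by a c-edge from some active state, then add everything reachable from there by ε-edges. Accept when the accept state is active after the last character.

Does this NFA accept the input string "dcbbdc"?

Answer: REJECT

Trace:
start: ε-closure({0}) = {0,2,4,6,8,10,12}
'd' @ 1: {1,3,7,9,13}  ✓accept
'c' @ 2: {}  — dead — no transitions
rest 'bbdc' ignored (set empty)
after full input: {}  (accept=1 not in)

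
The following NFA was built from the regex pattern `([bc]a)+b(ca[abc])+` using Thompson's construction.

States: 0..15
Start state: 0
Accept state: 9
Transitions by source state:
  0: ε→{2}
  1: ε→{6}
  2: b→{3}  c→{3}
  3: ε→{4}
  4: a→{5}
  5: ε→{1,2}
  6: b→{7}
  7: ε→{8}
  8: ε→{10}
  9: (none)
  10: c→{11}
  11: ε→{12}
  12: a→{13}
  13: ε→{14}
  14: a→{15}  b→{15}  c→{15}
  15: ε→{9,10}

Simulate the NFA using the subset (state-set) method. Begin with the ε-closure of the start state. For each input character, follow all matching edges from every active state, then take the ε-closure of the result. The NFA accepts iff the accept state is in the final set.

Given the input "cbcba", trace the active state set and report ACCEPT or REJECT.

Answer: REJECT

Steps:
initial (ε-close {0}): {0,2}
'c' @ 1: {3,4}
'b' @ 2: {}  — state set empty
rest 'cba' ignored (set empty)
final: {}; accept 9 not in set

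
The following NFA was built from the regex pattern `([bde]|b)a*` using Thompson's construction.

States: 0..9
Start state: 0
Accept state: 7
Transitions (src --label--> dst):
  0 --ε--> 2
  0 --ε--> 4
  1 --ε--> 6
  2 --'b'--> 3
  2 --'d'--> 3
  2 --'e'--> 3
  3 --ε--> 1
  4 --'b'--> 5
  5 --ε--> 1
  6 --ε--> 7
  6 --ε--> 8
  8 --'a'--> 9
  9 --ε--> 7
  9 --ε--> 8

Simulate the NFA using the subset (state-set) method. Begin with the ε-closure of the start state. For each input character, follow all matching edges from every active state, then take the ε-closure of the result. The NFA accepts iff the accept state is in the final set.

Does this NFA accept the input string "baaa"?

Answer: ACCEPT

Derivation:
S₀ = ε-closure({0}) = {0,2,4}
'b' @ 1: {1,3,5,6,7,8}  [accepting]
'a' @ 2: {7,8,9}  [accepting]
'a' @ 3: {7,8,9}  [accepting]
'a' @ 4: {7,8,9}  [accepting]
final: {7,8,9}; accept 7 in set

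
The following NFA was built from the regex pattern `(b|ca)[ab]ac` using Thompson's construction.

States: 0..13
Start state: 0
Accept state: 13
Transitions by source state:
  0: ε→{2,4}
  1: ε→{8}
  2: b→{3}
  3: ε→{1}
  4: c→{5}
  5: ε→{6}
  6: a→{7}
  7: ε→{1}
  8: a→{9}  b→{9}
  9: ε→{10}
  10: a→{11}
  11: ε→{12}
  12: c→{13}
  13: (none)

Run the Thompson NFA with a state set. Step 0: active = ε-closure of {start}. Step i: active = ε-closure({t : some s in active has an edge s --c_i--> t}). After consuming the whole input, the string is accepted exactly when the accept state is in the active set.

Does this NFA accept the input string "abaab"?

Answer: REJECT

Steps:
initial (ε-close {0}): {0,2,4}
'a' @ 1: {}  — dead — no transitions
rest 'baab' ignored (set empty)
end set {} — state 13 not in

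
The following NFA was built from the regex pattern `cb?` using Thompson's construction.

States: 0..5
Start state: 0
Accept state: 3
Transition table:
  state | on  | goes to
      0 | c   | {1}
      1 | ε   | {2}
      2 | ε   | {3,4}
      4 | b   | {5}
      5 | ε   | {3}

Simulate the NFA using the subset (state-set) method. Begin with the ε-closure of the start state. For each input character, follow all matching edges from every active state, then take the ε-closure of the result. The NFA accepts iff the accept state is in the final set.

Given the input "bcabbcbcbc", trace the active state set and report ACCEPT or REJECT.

S₀ = ε-closure({0}) = {0}
'b' @ 1: {}  — state set empty
rest 'cabbcbcbc' ignored (set empty)
end set {} — state 3 not in

Answer: REJECT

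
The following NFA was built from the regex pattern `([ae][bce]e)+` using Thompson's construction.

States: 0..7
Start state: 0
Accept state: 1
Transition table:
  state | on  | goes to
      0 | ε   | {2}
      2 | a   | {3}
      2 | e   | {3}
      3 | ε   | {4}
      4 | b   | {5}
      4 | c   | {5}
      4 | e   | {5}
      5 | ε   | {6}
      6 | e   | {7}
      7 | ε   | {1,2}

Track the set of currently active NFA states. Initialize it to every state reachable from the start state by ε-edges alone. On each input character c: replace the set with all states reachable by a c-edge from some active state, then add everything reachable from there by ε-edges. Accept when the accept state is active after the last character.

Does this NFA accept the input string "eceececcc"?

start: ε-closure({0}) = {0,2}
'e' @ 1: {3,4}
'c' @ 2: {5,6}
'e' @ 3: {1,2,7}  (accept∈set)
'e' @ 4: {3,4}
'c' @ 5: {5,6}
'e' @ 6: {1,2,7}  (accept∈set)
'c' @ 7: {}  — no active states
rest 'cc' ignored (set empty)
after full input: {}  (accept=1 not in)

Answer: REJECT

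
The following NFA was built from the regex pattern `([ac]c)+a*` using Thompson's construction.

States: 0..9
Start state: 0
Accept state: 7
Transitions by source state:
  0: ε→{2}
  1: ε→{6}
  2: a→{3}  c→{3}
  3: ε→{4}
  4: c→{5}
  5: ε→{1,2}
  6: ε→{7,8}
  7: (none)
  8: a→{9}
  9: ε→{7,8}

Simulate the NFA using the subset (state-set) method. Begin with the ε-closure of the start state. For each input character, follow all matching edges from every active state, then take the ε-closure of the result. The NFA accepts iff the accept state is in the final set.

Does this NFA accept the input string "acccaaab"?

S₀ = ε-closure({0}) = {0,2}
'a' @ 1: {3,4}
'c' @ 2: {1,2,5,6,7,8}  [accepting]
'c' @ 3: {3,4}
'c' @ 4: {1,2,5,6,7,8}  [accepting]
'a' @ 5: {3,4,7,8,9}  [accepting]
'a' @ 6: {7,8,9}  [accepting]
'a' @ 7: {7,8,9}  [accepting]
'b' @ 8: {}  — no active states
end set {} — state 7 not in

Answer: REJECT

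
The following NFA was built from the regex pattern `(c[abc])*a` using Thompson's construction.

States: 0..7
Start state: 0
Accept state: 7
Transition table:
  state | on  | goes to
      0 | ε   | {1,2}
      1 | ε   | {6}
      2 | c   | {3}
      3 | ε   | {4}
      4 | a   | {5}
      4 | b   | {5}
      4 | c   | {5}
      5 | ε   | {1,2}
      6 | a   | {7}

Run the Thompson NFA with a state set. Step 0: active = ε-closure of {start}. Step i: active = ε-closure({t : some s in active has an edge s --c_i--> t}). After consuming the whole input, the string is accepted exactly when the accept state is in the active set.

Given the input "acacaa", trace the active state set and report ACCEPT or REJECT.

Answer: REJECT

Derivation:
start: ε-closure({0}) = {0,1,2,6}
'a' @ 1: {7}  [accepting]
'c' @ 2: {}  — no active states
rest 'acaa' ignored (set empty)
final: {}; accept 7 not in set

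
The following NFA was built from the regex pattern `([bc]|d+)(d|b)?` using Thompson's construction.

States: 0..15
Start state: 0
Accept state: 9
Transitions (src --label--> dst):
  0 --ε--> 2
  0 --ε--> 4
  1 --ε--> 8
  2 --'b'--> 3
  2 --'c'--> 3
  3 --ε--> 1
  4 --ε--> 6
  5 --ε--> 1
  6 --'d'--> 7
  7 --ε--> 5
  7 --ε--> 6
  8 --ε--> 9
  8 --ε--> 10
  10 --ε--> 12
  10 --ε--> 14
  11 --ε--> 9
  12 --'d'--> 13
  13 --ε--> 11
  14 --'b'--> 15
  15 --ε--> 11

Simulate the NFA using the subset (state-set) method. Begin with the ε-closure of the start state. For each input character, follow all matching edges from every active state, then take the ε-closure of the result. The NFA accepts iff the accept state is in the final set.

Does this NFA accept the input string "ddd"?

Answer: ACCEPT

Steps:
S₀ = ε-closure({0}) = {0,2,4,6}
'd' @ 1: {1,5,6,7,8,9,10,12,14}  [accepting]
'd' @ 2: {1,5,6,7,8,9,10,11,12,13,14}  [accepting]
'd' @ 3: {1,5,6,7,8,9,10,11,12,13,14}  [accepting]
final: {1,5,6,7,8,9,10,11,12,13,14}; accept 9 in set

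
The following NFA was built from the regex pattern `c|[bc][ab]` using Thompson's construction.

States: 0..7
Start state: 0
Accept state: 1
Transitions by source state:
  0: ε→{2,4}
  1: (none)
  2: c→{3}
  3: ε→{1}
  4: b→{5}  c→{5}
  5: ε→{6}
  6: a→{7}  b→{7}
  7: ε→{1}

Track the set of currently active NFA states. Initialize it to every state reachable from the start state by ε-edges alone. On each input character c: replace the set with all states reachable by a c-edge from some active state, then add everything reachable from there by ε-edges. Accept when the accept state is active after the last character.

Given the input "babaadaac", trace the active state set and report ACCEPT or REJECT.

Answer: REJECT

Derivation:
start: ε-closure({0}) = {0,2,4}
'b' @ 1: {5,6}
'a' @ 2: {1,7}  ✓accept
'b' @ 3: {}  — no active states
rest 'aadaac' ignored (set empty)
end set {} — state 1 not in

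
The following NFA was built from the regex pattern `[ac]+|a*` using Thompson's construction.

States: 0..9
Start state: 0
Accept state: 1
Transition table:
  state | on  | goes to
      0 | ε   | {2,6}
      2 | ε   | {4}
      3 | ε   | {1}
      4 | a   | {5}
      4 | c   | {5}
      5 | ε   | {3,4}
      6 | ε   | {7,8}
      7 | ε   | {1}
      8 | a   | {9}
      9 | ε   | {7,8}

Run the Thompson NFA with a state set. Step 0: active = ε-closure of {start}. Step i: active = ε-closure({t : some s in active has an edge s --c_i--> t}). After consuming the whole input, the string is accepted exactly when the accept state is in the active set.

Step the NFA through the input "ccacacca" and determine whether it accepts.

initial (ε-close {0}): {0,1,2,4,6,7,8}
'c' @ 1: {1,3,4,5}  (accept∈set)
'c' @ 2: {1,3,4,5}  (accept∈set)
'a' @ 3: {1,3,4,5}  (accept∈set)
'c' @ 4: {1,3,4,5}  (accept∈set)
'a' @ 5: {1,3,4,5}  (accept∈set)
'c' @ 6: {1,3,4,5}  (accept∈set)
'c' @ 7: {1,3,4,5}  (accept∈set)
'a' @ 8: {1,3,4,5}  (accept∈set)
after full input: {1,3,4,5}  (accept=1 in)

Answer: ACCEPT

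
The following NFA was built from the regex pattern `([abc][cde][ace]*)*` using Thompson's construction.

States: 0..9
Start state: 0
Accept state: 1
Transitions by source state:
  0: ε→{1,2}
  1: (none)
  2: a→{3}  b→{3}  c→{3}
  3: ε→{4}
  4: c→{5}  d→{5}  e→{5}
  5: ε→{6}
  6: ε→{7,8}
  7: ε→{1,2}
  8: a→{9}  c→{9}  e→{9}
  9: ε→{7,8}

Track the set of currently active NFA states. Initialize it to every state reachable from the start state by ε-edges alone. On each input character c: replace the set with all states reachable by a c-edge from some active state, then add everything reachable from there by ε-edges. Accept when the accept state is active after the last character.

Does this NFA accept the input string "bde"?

start: ε-closure({0}) = {0,1,2}
'b' @ 1: {3,4}
'd' @ 2: {1,2,5,6,7,8}  (accept∈set)
'e' @ 3: {1,2,7,8,9}  (accept∈set)
end set {1,2,7,8,9} — state 1 in

Answer: ACCEPT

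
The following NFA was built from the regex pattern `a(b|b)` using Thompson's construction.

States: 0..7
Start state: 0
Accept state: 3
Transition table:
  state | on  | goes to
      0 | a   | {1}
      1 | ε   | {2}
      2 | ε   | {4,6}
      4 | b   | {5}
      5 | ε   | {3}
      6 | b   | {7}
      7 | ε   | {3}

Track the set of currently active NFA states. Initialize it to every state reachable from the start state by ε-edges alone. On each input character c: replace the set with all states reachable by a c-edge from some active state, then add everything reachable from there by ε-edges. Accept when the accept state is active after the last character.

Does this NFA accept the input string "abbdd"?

initial (ε-close {0}): {0}
'a' @ 1: {1,2,4,6}
'b' @ 2: {3,5,7}  [accepting]
'b' @ 3: {}  — no active states
rest 'dd' ignored (set empty)
final: {}; accept 3 not in set

Answer: REJECT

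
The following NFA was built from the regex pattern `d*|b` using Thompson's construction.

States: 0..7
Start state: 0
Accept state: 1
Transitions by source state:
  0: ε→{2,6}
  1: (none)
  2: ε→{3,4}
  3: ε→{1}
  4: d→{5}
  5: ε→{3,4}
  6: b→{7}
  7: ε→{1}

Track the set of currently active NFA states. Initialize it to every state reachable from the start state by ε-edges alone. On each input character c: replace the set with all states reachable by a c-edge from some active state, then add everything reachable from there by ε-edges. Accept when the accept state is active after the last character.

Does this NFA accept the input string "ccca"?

start: ε-closure({0}) = {0,1,2,3,4,6}
'c' @ 1: {}  — state set empty
rest 'cca' ignored (set empty)
after full input: {}  (accept=1 not in)

Answer: REJECT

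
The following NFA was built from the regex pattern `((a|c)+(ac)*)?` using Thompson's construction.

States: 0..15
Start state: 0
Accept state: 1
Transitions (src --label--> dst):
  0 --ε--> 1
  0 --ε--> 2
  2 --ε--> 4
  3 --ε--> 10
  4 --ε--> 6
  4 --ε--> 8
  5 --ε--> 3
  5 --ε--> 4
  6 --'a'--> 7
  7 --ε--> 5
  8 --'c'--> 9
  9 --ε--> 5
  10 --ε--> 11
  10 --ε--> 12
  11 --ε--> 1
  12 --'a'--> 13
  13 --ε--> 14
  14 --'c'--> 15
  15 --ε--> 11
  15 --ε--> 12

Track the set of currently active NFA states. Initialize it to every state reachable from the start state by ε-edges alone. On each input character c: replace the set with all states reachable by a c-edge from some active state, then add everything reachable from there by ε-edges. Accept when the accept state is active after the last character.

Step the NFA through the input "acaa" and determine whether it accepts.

S₀ = ε-closure({0}) = {0,1,2,4,6,8}
'a' @ 1: {1,3,4,5,6,7,8,10,11,12}  [accepting]
'c' @ 2: {1,3,4,5,6,8,9,10,11,12}  [accepting]
'a' @ 3: {1,3,4,5,6,7,8,10,11,12,13,14}  [accepting]
'a' @ 4: {1,3,4,5,6,7,8,10,11,12,13,14}  [accepting]
final: {1,3,4,5,6,7,8,10,11,12,13,14}; accept 1 in set

Answer: ACCEPT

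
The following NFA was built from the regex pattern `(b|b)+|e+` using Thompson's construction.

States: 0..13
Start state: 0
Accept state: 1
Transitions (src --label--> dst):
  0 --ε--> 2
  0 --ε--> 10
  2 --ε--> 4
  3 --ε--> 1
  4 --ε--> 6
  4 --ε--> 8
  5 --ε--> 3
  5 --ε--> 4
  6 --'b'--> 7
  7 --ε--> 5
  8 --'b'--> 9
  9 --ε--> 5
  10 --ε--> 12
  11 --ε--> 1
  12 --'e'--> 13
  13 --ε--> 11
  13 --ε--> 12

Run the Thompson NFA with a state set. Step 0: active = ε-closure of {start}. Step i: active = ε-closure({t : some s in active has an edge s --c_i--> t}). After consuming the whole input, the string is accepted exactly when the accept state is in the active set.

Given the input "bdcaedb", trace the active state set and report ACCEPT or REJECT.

Answer: REJECT

Steps:
start: ε-closure({0}) = {0,2,4,6,8,10,12}
'b' @ 1: {1,3,4,5,6,7,8,9}  (accept∈set)
'd' @ 2: {}  — dead — no transitions
rest 'caedb' ignored (set empty)
after full input: {}  (accept=1 not in)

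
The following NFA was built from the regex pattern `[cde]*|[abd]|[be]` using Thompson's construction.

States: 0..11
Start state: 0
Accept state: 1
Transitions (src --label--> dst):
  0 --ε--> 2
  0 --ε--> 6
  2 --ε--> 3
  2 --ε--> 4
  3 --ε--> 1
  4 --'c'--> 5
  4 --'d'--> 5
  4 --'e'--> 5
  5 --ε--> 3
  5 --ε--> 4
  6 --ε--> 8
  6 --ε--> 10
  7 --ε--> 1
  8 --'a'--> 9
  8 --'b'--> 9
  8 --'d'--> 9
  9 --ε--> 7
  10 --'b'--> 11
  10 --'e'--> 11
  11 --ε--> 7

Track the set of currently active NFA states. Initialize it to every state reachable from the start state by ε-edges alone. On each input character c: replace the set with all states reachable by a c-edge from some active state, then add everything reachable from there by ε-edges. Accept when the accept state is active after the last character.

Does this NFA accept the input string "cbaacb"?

Answer: REJECT

Trace:
S₀ = ε-closure({0}) = {0,1,2,3,4,6,8,10}
'c' @ 1: {1,3,4,5}  [accepting]
'b' @ 2: {}  — no active states
rest 'aacb' ignored (set empty)
end set {} — state 1 not in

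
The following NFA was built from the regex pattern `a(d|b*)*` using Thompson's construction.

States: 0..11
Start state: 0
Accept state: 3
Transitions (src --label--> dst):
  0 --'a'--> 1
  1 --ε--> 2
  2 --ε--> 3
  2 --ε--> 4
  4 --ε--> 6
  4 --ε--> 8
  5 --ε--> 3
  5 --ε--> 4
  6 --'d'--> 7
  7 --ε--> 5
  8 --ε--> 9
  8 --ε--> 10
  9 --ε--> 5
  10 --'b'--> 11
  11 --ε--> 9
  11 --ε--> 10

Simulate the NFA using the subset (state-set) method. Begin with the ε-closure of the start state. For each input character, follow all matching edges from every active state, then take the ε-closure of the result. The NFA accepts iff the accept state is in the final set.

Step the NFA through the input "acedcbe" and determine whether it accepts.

S₀ = ε-closure({0}) = {0}
'a' @ 1: {1,2,3,4,5,6,8,9,10}  [accepting]
'c' @ 2: {}  — state set empty
rest 'edcbe' ignored (set empty)
final: {}; accept 3 not in set

Answer: REJECT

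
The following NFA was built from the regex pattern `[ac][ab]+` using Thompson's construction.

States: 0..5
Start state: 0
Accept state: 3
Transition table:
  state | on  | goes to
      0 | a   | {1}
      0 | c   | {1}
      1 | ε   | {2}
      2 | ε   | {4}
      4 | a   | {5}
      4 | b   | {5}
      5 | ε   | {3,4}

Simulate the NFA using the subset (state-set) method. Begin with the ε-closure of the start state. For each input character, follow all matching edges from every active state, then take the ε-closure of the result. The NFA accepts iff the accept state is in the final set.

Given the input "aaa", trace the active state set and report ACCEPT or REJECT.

Answer: ACCEPT

Steps:
start: ε-closure({0}) = {0}
'a' @ 1: {1,2,4}
'a' @ 2: {3,4,5}  [accepting]
'a' @ 3: {3,4,5}  [accepting]
after full input: {3,4,5}  (accept=3 in)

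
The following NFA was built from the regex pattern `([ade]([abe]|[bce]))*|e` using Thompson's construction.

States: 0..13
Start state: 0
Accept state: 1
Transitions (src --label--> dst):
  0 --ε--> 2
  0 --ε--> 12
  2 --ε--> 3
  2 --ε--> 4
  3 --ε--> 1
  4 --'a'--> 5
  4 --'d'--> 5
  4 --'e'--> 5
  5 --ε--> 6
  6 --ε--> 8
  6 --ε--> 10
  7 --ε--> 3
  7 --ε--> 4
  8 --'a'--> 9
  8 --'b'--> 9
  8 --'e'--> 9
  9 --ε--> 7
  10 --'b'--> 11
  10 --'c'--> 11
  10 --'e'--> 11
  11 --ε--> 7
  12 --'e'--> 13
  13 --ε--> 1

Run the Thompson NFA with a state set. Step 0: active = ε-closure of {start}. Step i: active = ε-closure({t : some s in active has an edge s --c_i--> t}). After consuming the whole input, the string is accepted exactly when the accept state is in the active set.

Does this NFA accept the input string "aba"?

initial (ε-close {0}): {0,1,2,3,4,12}
'a' @ 1: {5,6,8,10}
'b' @ 2: {1,3,4,7,9,11}  [accepting]
'a' @ 3: {5,6,8,10}
after full input: {5,6,8,10}  (accept=1 not in)

Answer: REJECT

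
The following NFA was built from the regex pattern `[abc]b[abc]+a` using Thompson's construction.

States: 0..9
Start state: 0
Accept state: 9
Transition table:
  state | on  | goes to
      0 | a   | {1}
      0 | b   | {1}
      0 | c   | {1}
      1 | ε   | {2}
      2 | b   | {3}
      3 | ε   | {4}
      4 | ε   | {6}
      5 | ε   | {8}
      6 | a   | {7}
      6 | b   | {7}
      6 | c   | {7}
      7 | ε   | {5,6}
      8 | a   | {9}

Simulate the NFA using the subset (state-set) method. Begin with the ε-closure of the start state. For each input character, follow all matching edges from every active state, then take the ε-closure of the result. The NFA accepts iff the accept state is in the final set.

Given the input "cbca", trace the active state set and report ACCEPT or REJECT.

Answer: ACCEPT

Trace:
S₀ = ε-closure({0}) = {0}
'c' @ 1: {1,2}
'b' @ 2: {3,4,6}
'c' @ 3: {5,6,7,8}
'a' @ 4: {5,6,7,8,9}  [accepting]
after full input: {5,6,7,8,9}  (accept=9 in)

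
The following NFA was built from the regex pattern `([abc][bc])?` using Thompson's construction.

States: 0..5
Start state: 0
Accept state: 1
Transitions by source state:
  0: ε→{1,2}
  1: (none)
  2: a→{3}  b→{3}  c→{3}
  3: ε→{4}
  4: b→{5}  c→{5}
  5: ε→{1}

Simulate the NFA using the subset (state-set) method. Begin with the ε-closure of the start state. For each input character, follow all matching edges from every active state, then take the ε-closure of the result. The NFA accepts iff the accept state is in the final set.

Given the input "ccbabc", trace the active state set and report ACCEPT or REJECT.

Answer: REJECT

Trace:
initial (ε-close {0}): {0,1,2}
'c' @ 1: {3,4}
'c' @ 2: {1,5}  (accept∈set)
'b' @ 3: {}  — no active states
rest 'abc' ignored (set empty)
end set {} — state 1 not in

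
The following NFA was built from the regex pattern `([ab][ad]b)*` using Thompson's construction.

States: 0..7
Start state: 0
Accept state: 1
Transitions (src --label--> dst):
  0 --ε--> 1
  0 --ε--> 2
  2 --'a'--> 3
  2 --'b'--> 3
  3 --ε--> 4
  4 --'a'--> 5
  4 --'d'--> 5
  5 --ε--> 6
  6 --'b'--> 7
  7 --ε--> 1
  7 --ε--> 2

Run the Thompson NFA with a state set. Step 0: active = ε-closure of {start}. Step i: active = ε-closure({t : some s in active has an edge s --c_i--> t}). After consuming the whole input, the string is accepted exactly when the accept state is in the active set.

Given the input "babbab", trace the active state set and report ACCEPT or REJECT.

start: ε-closure({0}) = {0,1,2}
'b' @ 1: {3,4}
'a' @ 2: {5,6}
'b' @ 3: {1,2,7}  [accepting]
'b' @ 4: {3,4}
'a' @ 5: {5,6}
'b' @ 6: {1,2,7}  [accepting]
final: {1,2,7}; accept 1 in set

Answer: ACCEPT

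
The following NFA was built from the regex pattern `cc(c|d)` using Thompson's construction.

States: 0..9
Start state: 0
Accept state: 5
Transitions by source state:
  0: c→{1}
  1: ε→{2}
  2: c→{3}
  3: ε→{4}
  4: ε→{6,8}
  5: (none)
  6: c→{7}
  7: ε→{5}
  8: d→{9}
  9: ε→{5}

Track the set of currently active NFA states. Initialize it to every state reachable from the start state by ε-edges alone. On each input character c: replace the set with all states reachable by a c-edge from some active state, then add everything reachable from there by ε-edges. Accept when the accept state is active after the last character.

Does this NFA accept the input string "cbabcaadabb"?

Answer: REJECT

Trace:
initial (ε-close {0}): {0}
'c' @ 1: {1,2}
'b' @ 2: {}  — no active states
rest 'abcaadabb' ignored (set empty)
after full input: {}  (accept=5 not in)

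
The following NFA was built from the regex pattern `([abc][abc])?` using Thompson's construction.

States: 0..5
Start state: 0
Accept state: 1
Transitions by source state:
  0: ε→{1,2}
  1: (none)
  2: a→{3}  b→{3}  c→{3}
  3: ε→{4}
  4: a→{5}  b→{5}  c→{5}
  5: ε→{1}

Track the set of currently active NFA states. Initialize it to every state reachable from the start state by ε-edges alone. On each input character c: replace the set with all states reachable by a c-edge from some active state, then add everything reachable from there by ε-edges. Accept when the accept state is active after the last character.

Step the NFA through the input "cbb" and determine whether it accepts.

Answer: REJECT

Steps:
initial (ε-close {0}): {0,1,2}
'c' @ 1: {3,4}
'b' @ 2: {1,5}  ✓accept
'b' @ 3: {}  — dead — no transitions
after full input: {}  (accept=1 not in)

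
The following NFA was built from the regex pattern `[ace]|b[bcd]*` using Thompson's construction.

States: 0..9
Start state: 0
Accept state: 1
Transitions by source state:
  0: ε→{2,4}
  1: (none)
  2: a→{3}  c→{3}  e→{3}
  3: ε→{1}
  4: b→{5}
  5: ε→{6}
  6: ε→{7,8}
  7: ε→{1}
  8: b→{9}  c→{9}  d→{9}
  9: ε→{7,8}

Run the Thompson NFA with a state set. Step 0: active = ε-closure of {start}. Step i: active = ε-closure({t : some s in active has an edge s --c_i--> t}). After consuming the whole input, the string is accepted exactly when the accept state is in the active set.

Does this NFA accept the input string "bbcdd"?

Answer: ACCEPT

Steps:
start: ε-closure({0}) = {0,2,4}
'b' @ 1: {1,5,6,7,8}  ✓accept
'b' @ 2: {1,7,8,9}  ✓accept
'c' @ 3: {1,7,8,9}  ✓accept
'd' @ 4: {1,7,8,9}  ✓accept
'd' @ 5: {1,7,8,9}  ✓accept
end set {1,7,8,9} — state 1 in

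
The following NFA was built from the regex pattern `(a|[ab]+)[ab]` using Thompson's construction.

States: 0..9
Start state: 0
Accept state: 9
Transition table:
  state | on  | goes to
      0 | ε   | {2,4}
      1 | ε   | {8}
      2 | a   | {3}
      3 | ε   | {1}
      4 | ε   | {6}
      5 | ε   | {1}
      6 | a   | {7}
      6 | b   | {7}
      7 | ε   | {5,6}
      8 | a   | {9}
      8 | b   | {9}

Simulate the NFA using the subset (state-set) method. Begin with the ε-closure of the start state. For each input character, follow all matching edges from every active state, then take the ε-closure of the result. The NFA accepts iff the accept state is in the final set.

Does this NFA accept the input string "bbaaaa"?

start: ε-closure({0}) = {0,2,4,6}
'b' @ 1: {1,5,6,7,8}
'b' @ 2: {1,5,6,7,8,9}  ✓accept
'a' @ 3: {1,5,6,7,8,9}  ✓accept
'a' @ 4: {1,5,6,7,8,9}  ✓accept
'a' @ 5: {1,5,6,7,8,9}  ✓accept
'a' @ 6: {1,5,6,7,8,9}  ✓accept
final: {1,5,6,7,8,9}; accept 9 in set

Answer: ACCEPT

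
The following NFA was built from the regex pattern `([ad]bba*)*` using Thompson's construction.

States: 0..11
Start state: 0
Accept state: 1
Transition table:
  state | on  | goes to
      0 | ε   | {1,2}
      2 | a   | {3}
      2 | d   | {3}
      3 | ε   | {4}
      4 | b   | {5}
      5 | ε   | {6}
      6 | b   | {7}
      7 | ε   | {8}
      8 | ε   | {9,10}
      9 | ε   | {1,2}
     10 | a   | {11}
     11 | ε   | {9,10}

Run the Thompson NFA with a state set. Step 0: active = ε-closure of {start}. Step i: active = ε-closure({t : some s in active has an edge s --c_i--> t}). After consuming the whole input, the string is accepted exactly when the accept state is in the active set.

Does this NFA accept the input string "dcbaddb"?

Answer: REJECT

Steps:
initial (ε-close {0}): {0,1,2}
'd' @ 1: {3,4}
'c' @ 2: {}  — no active states
rest 'baddb' ignored (set empty)
after full input: {}  (accept=1 not in)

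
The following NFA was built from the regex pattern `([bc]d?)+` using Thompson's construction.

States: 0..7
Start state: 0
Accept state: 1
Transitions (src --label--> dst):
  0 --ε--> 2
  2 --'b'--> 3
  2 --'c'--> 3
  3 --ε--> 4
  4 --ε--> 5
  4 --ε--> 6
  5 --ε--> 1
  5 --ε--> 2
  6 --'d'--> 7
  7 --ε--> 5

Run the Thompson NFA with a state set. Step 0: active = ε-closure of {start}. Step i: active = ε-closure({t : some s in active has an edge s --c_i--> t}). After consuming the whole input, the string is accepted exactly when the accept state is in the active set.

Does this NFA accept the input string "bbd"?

Answer: ACCEPT

Derivation:
S₀ = ε-closure({0}) = {0,2}
'b' @ 1: {1,2,3,4,5,6}  ✓accept
'b' @ 2: {1,2,3,4,5,6}  ✓accept
'd' @ 3: {1,2,5,7}  ✓accept
end set {1,2,5,7} — state 1 in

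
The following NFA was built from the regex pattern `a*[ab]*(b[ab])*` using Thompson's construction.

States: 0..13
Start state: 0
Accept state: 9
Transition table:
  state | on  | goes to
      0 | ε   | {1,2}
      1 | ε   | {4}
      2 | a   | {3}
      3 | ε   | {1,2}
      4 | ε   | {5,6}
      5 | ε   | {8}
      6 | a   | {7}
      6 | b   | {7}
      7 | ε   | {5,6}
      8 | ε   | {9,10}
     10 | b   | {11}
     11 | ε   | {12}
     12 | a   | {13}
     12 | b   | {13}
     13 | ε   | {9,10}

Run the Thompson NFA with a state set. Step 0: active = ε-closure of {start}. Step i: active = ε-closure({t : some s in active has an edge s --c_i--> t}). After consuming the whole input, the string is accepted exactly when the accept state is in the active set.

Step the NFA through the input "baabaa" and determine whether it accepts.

Answer: ACCEPT

Derivation:
start: ε-closure({0}) = {0,1,2,4,5,6,8,9,10}
'b' @ 1: {5,6,7,8,9,10,11,12}  (accept∈set)
'a' @ 2: {5,6,7,8,9,10,13}  (accept∈set)
'a' @ 3: {5,6,7,8,9,10}  (accept∈set)
'b' @ 4: {5,6,7,8,9,10,11,12}  (accept∈set)
'a' @ 5: {5,6,7,8,9,10,13}  (accept∈set)
'a' @ 6: {5,6,7,8,9,10}  (accept∈set)
final: {5,6,7,8,9,10}; accept 9 in set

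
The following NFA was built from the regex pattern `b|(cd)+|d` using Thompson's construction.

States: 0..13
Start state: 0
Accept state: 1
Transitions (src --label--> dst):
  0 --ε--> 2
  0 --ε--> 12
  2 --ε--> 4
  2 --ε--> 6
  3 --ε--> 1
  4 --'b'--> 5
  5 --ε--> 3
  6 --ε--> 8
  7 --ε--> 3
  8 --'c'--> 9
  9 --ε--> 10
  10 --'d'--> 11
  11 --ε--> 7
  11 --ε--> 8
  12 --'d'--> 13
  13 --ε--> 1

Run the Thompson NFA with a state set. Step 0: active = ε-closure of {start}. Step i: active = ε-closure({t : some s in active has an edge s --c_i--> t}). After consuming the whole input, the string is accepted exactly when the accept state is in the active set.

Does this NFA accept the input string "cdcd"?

Answer: ACCEPT

Trace:
S₀ = ε-closure({0}) = {0,2,4,6,8,12}
'c' @ 1: {9,10}
'd' @ 2: {1,3,7,8,11}  (accept∈set)
'c' @ 3: {9,10}
'd' @ 4: {1,3,7,8,11}  (accept∈set)
end set {1,3,7,8,11} — state 1 in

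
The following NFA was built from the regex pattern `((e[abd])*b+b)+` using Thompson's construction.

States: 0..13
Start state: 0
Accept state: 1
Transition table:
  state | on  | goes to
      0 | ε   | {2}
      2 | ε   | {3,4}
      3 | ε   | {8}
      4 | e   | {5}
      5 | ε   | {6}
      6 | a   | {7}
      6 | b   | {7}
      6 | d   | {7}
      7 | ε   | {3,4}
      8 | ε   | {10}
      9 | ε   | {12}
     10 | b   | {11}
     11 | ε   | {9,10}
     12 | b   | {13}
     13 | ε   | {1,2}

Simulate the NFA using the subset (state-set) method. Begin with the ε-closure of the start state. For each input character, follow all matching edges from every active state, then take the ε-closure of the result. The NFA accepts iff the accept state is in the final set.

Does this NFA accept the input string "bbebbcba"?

Answer: REJECT

Steps:
S₀ = ε-closure({0}) = {0,2,3,4,8,10}
'b' @ 1: {9,10,11,12}
'b' @ 2: {1,2,3,4,8,9,10,11,12,13}  (accept∈set)
'e' @ 3: {5,6}
'b' @ 4: {3,4,7,8,10}
'b' @ 5: {9,10,11,12}
'c' @ 6: {}  — dead — no transitions
rest 'ba' ignored (set empty)
final: {}; accept 1 not in set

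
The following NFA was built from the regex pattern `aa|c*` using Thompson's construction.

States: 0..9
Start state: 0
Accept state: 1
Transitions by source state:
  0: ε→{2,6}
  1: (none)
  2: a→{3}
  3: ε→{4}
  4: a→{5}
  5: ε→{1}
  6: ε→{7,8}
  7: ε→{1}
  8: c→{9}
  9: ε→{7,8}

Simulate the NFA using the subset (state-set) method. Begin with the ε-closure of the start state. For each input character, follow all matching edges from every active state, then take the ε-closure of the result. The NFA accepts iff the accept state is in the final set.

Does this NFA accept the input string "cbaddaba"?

start: ε-closure({0}) = {0,1,2,6,7,8}
'c' @ 1: {1,7,8,9}  ✓accept
'b' @ 2: {}  — state set empty
rest 'addaba' ignored (set empty)
end set {} — state 1 not in

Answer: REJECT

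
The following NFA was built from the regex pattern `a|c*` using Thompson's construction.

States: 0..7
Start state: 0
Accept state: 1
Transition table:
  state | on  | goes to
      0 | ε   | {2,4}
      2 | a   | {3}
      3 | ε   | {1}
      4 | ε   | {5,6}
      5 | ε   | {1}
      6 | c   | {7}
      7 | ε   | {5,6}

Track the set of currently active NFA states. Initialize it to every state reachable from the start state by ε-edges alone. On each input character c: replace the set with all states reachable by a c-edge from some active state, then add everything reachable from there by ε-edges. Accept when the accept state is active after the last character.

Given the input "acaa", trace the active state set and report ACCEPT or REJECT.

S₀ = ε-closure({0}) = {0,1,2,4,5,6}
'a' @ 1: {1,3}  [accepting]
'c' @ 2: {}  — no active states
rest 'aa' ignored (set empty)
final: {}; accept 1 not in set

Answer: REJECT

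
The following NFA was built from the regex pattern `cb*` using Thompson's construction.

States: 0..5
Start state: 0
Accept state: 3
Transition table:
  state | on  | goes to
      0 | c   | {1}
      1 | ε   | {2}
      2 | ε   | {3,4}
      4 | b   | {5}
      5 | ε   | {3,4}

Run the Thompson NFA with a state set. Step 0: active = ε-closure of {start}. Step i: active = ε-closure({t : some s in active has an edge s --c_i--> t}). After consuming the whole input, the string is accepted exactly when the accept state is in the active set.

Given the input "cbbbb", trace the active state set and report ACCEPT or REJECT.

S₀ = ε-closure({0}) = {0}
'c' @ 1: {1,2,3,4}  [accepting]
'b' @ 2: {3,4,5}  [accepting]
'b' @ 3: {3,4,5}  [accepting]
'b' @ 4: {3,4,5}  [accepting]
'b' @ 5: {3,4,5}  [accepting]
after full input: {3,4,5}  (accept=3 in)

Answer: ACCEPT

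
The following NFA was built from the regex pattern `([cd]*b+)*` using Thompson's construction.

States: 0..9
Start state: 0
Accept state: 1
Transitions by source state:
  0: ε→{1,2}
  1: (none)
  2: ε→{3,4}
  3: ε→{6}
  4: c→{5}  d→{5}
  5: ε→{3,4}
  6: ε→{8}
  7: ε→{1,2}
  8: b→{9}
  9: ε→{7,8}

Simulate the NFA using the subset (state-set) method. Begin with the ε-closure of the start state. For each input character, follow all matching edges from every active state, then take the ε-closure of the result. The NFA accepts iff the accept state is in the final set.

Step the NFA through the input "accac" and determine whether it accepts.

S₀ = ε-closure({0}) = {0,1,2,3,4,6,8}
'a' @ 1: {}  — no active states
rest 'ccac' ignored (set empty)
end set {} — state 1 not in

Answer: REJECT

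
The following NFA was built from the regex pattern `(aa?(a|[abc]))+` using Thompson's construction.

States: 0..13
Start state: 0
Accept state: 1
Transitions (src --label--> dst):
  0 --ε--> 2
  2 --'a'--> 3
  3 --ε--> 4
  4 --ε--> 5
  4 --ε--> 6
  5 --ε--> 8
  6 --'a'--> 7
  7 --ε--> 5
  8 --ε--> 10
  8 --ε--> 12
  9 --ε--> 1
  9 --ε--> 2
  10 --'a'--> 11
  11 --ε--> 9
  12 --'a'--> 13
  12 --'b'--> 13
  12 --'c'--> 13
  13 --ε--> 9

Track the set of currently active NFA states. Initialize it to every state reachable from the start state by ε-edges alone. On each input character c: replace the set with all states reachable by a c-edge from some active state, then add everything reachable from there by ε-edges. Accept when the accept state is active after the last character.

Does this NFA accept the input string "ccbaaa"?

Answer: REJECT

Derivation:
S₀ = ε-closure({0}) = {0,2}
'c' @ 1: {}  — state set empty
rest 'cbaaa' ignored (set empty)
end set {} — state 1 not in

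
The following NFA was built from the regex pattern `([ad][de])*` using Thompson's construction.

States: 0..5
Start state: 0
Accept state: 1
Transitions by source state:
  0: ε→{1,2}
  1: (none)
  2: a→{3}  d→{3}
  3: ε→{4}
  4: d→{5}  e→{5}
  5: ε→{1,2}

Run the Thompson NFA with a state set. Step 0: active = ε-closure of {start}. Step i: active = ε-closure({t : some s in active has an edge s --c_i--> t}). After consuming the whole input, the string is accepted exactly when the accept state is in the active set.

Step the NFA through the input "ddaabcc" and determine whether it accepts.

start: ε-closure({0}) = {0,1,2}
'd' @ 1: {3,4}
'd' @ 2: {1,2,5}  ✓accept
'a' @ 3: {3,4}
'a' @ 4: {}  — state set empty
rest 'bcc' ignored (set empty)
after full input: {}  (accept=1 not in)

Answer: REJECT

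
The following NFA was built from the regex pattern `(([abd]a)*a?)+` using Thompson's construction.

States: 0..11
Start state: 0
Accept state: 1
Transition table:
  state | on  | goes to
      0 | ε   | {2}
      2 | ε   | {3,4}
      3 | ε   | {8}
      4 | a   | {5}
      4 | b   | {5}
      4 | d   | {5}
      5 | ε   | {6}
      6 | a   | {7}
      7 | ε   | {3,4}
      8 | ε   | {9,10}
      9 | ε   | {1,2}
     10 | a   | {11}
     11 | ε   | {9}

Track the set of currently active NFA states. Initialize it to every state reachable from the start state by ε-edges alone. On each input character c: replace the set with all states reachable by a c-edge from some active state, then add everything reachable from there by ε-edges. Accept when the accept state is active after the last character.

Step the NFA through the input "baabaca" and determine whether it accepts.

Answer: REJECT

Derivation:
start: ε-closure({0}) = {0,1,2,3,4,8,9,10}
'b' @ 1: {5,6}
'a' @ 2: {1,2,3,4,7,8,9,10}  (accept∈set)
'a' @ 3: {1,2,3,4,5,6,8,9,10,11}  (accept∈set)
'b' @ 4: {5,6}
'a' @ 5: {1,2,3,4,7,8,9,10}  (accept∈set)
'c' @ 6: {}  — state set empty
rest 'a' ignored (set empty)
end set {} — state 1 not in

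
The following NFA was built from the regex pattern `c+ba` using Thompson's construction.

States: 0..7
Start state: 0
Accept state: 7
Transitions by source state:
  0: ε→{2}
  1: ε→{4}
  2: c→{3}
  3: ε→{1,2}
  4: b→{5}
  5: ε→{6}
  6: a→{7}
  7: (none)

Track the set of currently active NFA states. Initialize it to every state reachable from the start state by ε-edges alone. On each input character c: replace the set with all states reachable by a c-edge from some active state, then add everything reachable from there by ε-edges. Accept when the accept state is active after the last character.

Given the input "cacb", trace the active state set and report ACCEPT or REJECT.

S₀ = ε-closure({0}) = {0,2}
'c' @ 1: {1,2,3,4}
'a' @ 2: {}  — state set empty
rest 'cb' ignored (set empty)
after full input: {}  (accept=7 not in)

Answer: REJECT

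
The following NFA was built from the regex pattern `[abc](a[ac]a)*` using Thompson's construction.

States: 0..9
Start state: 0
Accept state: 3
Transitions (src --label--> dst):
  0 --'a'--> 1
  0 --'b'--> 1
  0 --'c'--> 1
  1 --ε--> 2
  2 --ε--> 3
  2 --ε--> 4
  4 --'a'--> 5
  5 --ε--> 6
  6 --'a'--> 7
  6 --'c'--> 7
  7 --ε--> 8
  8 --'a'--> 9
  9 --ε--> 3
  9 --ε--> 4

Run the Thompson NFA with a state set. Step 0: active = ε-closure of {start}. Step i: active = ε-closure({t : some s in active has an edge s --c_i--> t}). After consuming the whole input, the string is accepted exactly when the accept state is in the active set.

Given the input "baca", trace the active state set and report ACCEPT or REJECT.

initial (ε-close {0}): {0}
'b' @ 1: {1,2,3,4}  (accept∈set)
'a' @ 2: {5,6}
'c' @ 3: {7,8}
'a' @ 4: {3,4,9}  (accept∈set)
after full input: {3,4,9}  (accept=3 in)

Answer: ACCEPT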